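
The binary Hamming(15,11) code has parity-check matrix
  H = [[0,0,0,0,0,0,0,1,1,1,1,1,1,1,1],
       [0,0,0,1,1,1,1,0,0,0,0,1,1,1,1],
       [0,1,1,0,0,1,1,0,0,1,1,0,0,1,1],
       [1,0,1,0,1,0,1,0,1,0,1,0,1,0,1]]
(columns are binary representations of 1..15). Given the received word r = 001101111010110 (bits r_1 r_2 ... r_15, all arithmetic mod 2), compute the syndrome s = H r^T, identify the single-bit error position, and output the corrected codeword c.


s = (1, 1, 1, 1)^T, error position = 15, corrected codeword c = 001101111010111

Compute s = H r^T mod 2 one row at a time:
  s_1 = 1 + 1 + 0 + 1 + 0 + 1 + 1 + 0 = 5 ≡ 1 (mod 2).
  s_2 = 1 + 0 + 1 + 1 + 0 + 1 + 1 + 0 = 5 ≡ 1 (mod 2).
  s_3 = 0 + 1 + 1 + 1 + 0 + 1 + 1 + 0 = 5 ≡ 1 (mod 2).
  s_4 = 0 + 1 + 0 + 1 + 1 + 1 + 1 + 0 = 5 ≡ 1 (mod 2).
s = (1, 1, 1, 1)^T — this equals column 15 of H (binary 1111), so error is at position 15.
Correct: flip bit 15 of r = 001101111010110 to get c = 001101111010111.


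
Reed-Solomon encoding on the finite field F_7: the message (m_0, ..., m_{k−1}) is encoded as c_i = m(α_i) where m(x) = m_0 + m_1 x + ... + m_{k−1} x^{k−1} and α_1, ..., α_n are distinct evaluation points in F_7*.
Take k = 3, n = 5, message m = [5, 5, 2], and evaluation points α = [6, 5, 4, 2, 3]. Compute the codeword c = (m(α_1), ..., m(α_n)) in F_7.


c = [2, 3, 1, 2, 3]

Message polynomial: m(x) = 5 + 5·x + 2·x^2 (mod 7).
For each evaluation point α_i, compute m(α_i) mod 7:
  α_1 = 6: Horner steps 2 → 3 → 2, so m(6) = 2.
  α_2 = 5: Horner steps 2 → 1 → 3, so m(5) = 3.
  α_3 = 4: Horner steps 2 → 6 → 1, so m(4) = 1.
  α_4 = 2: Horner steps 2 → 2 → 2, so m(2) = 2.
  α_5 = 3: Horner steps 2 → 4 → 3, so m(3) = 3.
Codeword c = [2, 3, 1, 2, 3] ∈ F_7^5.


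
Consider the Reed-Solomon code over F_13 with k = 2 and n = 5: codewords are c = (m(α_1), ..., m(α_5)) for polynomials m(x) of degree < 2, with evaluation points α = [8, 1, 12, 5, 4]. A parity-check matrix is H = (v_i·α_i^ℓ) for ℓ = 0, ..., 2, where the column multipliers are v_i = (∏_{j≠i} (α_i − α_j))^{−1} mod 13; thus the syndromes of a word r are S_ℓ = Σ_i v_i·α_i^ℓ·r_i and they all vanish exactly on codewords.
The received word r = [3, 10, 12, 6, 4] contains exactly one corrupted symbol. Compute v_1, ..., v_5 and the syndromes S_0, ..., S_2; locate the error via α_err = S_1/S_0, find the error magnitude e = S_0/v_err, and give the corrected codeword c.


S = (11, 5, 7), error at position 5, error magnitude e = 10, c = [3, 10, 12, 6, 7].

Step 1: column multipliers v_i = (∏_{j≠i}(α_i − α_j))^{−1} mod 13.
  i = 1 (α = 8): (8−1)(8−12)(8−5)(8−4) = 7·(−4)·3·4 = −336 ≡ 2, so v_1 = 2^{−1} = 7 (mod 13).
  i = 2 (α = 1): (1−8)(1−12)(1−5)(1−4) = (−7)·(−11)·(−4)·(−3) = 924 ≡ 1, so v_2 = 1^{−1} = 1 (mod 13).
  i = 3 (α = 12): (12−8)(12−1)(12−5)(12−4) = 4·11·7·8 = 2464 ≡ 7, so v_3 = 7^{−1} = 2 (mod 13).
  i = 4 (α = 5): (5−8)(5−1)(5−12)(5−4) = (−3)·4·(−7)·1 = 84 ≡ 6, so v_4 = 6^{−1} = 11 (mod 13).
  i = 5 (α = 4): (4−8)(4−1)(4−12)(4−5) = (−4)·3·(−8)·(−1) = −96 ≡ 8, so v_5 = 8^{−1} = 5 (mod 13).
  v = [7, 1, 2, 11, 5].
Step 2: syndromes of r = [3, 10, 12, 6, 4] (all sums mod 13).
  S_0 = Σ v_i r_i = 7·3 + 1·10 + 2·12 + 11·6 + 5·4 = 141 ≡ 11.
  S_1 = Σ v_i α_i r_i = 7·8·3 + 1·1·10 + 2·12·12 + 11·5·6 + 5·4·4 = 876 ≡ 5.
  α_i^2 mod 13 = [12, 1, 1, 12, 3].
  S_2 = Σ v_i α_i^2 r_i = 7·12·3 + 1·1·10 + 2·1·12 + 11·12·6 + 5·3·4 = 1138 ≡ 7.
  S = (11, 5, 7) ≠ 0, so r is not a codeword (an error is present).
Step 3: locate the error. For a single error e at position i, S_ℓ = v_i·e·α_i^ℓ, so α_err = S_1/S_0.
  S_0^{−1} = 11^{−1} = 6 (mod 13), so α_err = 5·6 = 30 ≡ 4 = α_5. Error position i = 5.
  Consistency check: S_2/S_1 = 7·8 = 56 ≡ 4 = α_err ✓ (single-error assumption holds).
Step 4: error magnitude e = S_0/v_5 = S_0·∏_{j≠5}(α_5 − α_j) = 11·8 = 88 ≡ 10 (mod 13).
Step 5: correct position 5: c_5 = r_5 − e = 4 − 10 ≡ 7 (mod 13). Hence c = [3, 10, 12, 6, 7].
  Check: interpolating c through the α_i gives m(x) = 11 + 12·x (degree < 2) with m(α_i) = c_i for every i, so c is indeed a codeword.


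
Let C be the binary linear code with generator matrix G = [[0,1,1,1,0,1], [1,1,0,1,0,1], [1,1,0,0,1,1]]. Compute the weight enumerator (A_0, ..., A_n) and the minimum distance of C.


Weight distribution: A_0 = 1, A_2 = 2, A_4 = 5. Minimum distance d = 2.

Enumerate all 2^3 = 8 messages m ∈ F_2^3.
For each, compute codeword c = mG in F_2^6, then tally its weight.
  m = 000 → c = 000000, weight = 0.
  m = 100 → c = 011101, weight = 4.
  m = 010 → c = 110101, weight = 4.
  m = 110 → c = 101000, weight = 2.
  m = 001 → c = 110011, weight = 4.
  m = 101 → c = 101110, weight = 4.
  m = 011 → c = 000110, weight = 2.
  m = 111 → c = 011011, weight = 4.
Tally weights:
  weight 0: 1 codewords.
  weight 2: 2 codewords.
  weight 4: 5 codewords.
Minimum distance d = smallest w > 0 with A_w > 0 = 2.
Sanity: Σ A_w = 8 = 2^3 = 8 ✓.


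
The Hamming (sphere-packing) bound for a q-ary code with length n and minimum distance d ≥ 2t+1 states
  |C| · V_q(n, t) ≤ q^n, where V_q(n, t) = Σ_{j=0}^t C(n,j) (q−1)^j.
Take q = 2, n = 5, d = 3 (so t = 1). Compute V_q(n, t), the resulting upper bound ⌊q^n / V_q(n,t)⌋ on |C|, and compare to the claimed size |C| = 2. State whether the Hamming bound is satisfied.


V_q(n, t) = 6, q^n = 32, Hamming bound = 5, |C| = 2 ≤ bound (satisfied).

Step 1: Compute V_q(n, t) = Σ_{j=0}^1 C(n, j) (q−1)^j.
  j = 0: C(5,0)·(1)^0 = 1·1 = 1.
  j = 1: C(5,1)·(1)^1 = 5·1 = 5.
  V_q(n, t) = 1 + 5 = 6.
Step 2: q^n = 2^5 = 32.
Step 3: Hamming bound ⌊q^n / V_q(n,t)⌋ = ⌊32/6⌋ = 5.
Step 4: Compare |C| = 2 to 5: satisfied.
The claimed |C| lies below the Hamming bound.


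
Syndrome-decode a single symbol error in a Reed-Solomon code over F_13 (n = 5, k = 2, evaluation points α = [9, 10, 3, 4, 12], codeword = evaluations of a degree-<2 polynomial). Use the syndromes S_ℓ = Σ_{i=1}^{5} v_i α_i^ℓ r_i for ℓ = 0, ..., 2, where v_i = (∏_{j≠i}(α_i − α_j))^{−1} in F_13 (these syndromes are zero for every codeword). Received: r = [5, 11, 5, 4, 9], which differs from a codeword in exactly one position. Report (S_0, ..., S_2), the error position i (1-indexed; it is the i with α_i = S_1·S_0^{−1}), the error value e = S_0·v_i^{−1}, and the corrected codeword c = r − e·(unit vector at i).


S = (7, 11, 8), error at position 1, error magnitude e = 6, c = [12, 11, 5, 4, 9].

Step 1: column multipliers v_i = (∏_{j≠i}(α_i − α_j))^{−1} mod 13.
  i = 1 (α = 9): (9−10)(9−3)(9−4)(9−12) = (−1)·6·5·(−3) = 90 ≡ 12, so v_1 = 12^{−1} = 12 (mod 13).
  i = 2 (α = 10): (10−9)(10−3)(10−4)(10−12) = 1·7·6·(−2) = −84 ≡ 7, so v_2 = 7^{−1} = 2 (mod 13).
  i = 3 (α = 3): (3−9)(3−10)(3−4)(3−12) = (−6)·(−7)·(−1)·(−9) = 378 ≡ 1, so v_3 = 1^{−1} = 1 (mod 13).
  i = 4 (α = 4): (4−9)(4−10)(4−3)(4−12) = (−5)·(−6)·1·(−8) = −240 ≡ 7, so v_4 = 7^{−1} = 2 (mod 13).
  i = 5 (α = 12): (12−9)(12−10)(12−3)(12−4) = 3·2·9·8 = 432 ≡ 3, so v_5 = 3^{−1} = 9 (mod 13).
  v = [12, 2, 1, 2, 9].
Step 2: syndromes of r = [5, 11, 5, 4, 9] (all sums mod 13).
  S_0 = Σ v_i r_i = 12·5 + 2·11 + 1·5 + 2·4 + 9·9 = 176 ≡ 7.
  S_1 = Σ v_i α_i r_i = 12·9·5 + 2·10·11 + 1·3·5 + 2·4·4 + 9·12·9 = 1779 ≡ 11.
  α_i^2 mod 13 = [3, 9, 9, 3, 1].
  S_2 = Σ v_i α_i^2 r_i = 12·3·5 + 2·9·11 + 1·9·5 + 2·3·4 + 9·1·9 = 528 ≡ 8.
  S = (7, 11, 8) ≠ 0, so r is not a codeword (an error is present).
Step 3: locate the error. For a single error e at position i, S_ℓ = v_i·e·α_i^ℓ, so α_err = S_1/S_0.
  S_0^{−1} = 7^{−1} = 2 (mod 13), so α_err = 11·2 = 22 ≡ 9 = α_1. Error position i = 1.
  Consistency check: S_2/S_1 = 8·6 = 48 ≡ 9 = α_err ✓ (single-error assumption holds).
Step 4: error magnitude e = S_0/v_1 = S_0·∏_{j≠1}(α_1 − α_j) = 7·12 = 84 ≡ 6 (mod 13).
Step 5: correct position 1: c_1 = r_1 − e = 5 − 6 ≡ 12 (mod 13). Hence c = [12, 11, 5, 4, 9].
  Check: interpolating c through the α_i gives m(x) = 8 + 12·x (degree < 2) with m(α_i) = c_i for every i, so c is indeed a codeword.


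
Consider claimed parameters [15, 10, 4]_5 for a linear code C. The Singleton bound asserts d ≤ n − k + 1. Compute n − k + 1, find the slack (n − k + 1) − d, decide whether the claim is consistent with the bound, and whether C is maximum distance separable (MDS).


Singleton RHS = n − k + 1 = 6, slack = 2, bound satisfied, not MDS.

Singleton bound: d ≤ n − k + 1.
Here n = 15, k = 10, so n − k + 1 = 6.
Given d = 4, check d ≤ 6: YES.
Slack = (n − k + 1) − d = 2.
The code is NOT MDS (slack = 2 > 0).
Description: the claimed parameters are [15, 10, 4]_5; such a code would be non-MDS.


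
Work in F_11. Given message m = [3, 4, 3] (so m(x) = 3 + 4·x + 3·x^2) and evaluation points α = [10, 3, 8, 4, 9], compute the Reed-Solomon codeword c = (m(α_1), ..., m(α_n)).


c = [2, 9, 7, 1, 7]

Message polynomial: m(x) = 3 + 4·x + 3·x^2 (mod 11).
For each evaluation point α_i, compute m(α_i) mod 11:
  α_1 = 10: Horner steps 3 → 1 → 2, so m(10) = 2.
  α_2 = 3: Horner steps 3 → 2 → 9, so m(3) = 9.
  α_3 = 8: Horner steps 3 → 6 → 7, so m(8) = 7.
  α_4 = 4: Horner steps 3 → 5 → 1, so m(4) = 1.
  α_5 = 9: Horner steps 3 → 9 → 7, so m(9) = 7.
Codeword c = [2, 9, 7, 1, 7] ∈ F_11^5.


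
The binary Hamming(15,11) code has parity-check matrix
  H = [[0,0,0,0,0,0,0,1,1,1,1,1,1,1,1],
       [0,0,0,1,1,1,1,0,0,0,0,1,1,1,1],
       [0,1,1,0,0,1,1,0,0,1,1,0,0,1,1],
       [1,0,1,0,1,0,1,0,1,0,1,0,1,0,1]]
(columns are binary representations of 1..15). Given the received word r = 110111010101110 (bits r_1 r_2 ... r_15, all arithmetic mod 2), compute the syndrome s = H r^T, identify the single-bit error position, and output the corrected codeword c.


s = (1, 0, 0, 1)^T, error position = 9, corrected codeword c = 110111011101110

Compute s = H r^T mod 2 one row at a time:
  s_1 = 1 + 0 + 1 + 0 + 1 + 1 + 1 + 0 = 5 ≡ 1 (mod 2).
  s_2 = 1 + 1 + 1 + 0 + 1 + 1 + 1 + 0 = 6 ≡ 0 (mod 2).
  s_3 = 1 + 0 + 1 + 0 + 1 + 0 + 1 + 0 = 4 ≡ 0 (mod 2).
  s_4 = 1 + 0 + 1 + 0 + 0 + 0 + 1 + 0 = 3 ≡ 1 (mod 2).
s = (1, 0, 0, 1)^T — this equals column 9 of H (binary 1001), so error is at position 9.
Correct: flip bit 9 of r = 110111010101110 to get c = 110111011101110.


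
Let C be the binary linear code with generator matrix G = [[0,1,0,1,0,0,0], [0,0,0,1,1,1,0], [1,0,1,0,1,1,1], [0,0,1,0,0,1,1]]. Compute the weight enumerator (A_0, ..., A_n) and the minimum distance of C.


Weight distribution: A_0 = 1, A_2 = 2, A_3 = 5, A_4 = 5, A_5 = 2, A_7 = 1. Minimum distance d = 2.

Enumerate all 2^4 = 16 messages m ∈ F_2^4.
For each, compute codeword c = mG in F_2^7, then tally its weight.
  m = 0000 → c = 0000000, weight = 0.
  m = 1000 → c = 0101000, weight = 2.
  m = 0100 → c = 0001110, weight = 3.
  m = 1100 → c = 0100110, weight = 3.
  m = 0010 → c = 1010111, weight = 5.
  m = 1010 → c = 1111111, weight = 7.
  m = 0110 → c = 1011001, weight = 4.
  m = 1110 → c = 1110001, weight = 4.
  m = 0001 → c = 0010011, weight = 3.
  m = 1001 → c = 0111011, weight = 5.
  m = 0101 → c = 0011101, weight = 4.
  m = 1101 → c = 0110101, weight = 4.
  m = 0011 → c = 1000100, weight = 2.
  m = 1011 → c = 1101100, weight = 4.
  m = 0111 → c = 1001010, weight = 3.
  m = 1111 → c = 1100010, weight = 3.
Tally weights:
  weight 0: 1 codewords.
  weight 2: 2 codewords.
  weight 3: 5 codewords.
  weight 4: 5 codewords.
  weight 5: 2 codewords.
  weight 7: 1 codewords.
Minimum distance d = smallest w > 0 with A_w > 0 = 2.
Sanity: Σ A_w = 16 = 2^4 = 16 ✓.


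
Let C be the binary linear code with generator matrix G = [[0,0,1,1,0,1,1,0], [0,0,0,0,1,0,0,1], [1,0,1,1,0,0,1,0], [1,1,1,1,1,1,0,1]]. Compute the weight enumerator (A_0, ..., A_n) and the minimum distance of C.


Weight distribution: A_0 = 1, A_2 = 2, A_3 = 3, A_4 = 3, A_5 = 4, A_6 = 2, A_7 = 1. Minimum distance d = 2.

Enumerate all 2^4 = 16 messages m ∈ F_2^4.
For each, compute codeword c = mG in F_2^8, then tally its weight.
  m = 0000 → c = 00000000, weight = 0.
  m = 1000 → c = 00110110, weight = 4.
  m = 0100 → c = 00001001, weight = 2.
  m = 1100 → c = 00111111, weight = 6.
  m = 0010 → c = 10110010, weight = 4.
  m = 1010 → c = 10000100, weight = 2.
  m = 0110 → c = 10111011, weight = 6.
  m = 1110 → c = 10001101, weight = 4.
  m = 0001 → c = 11111101, weight = 7.
  m = 1001 → c = 11001011, weight = 5.
  m = 0101 → c = 11110100, weight = 5.
  m = 1101 → c = 11000010, weight = 3.
  m = 0011 → c = 01001111, weight = 5.
  m = 1011 → c = 01111001, weight = 5.
  m = 0111 → c = 01000110, weight = 3.
  m = 1111 → c = 01110000, weight = 3.
Tally weights:
  weight 0: 1 codewords.
  weight 2: 2 codewords.
  weight 3: 3 codewords.
  weight 4: 3 codewords.
  weight 5: 4 codewords.
  weight 6: 2 codewords.
  weight 7: 1 codewords.
Minimum distance d = smallest w > 0 with A_w > 0 = 2.
Sanity: Σ A_w = 16 = 2^4 = 16 ✓.


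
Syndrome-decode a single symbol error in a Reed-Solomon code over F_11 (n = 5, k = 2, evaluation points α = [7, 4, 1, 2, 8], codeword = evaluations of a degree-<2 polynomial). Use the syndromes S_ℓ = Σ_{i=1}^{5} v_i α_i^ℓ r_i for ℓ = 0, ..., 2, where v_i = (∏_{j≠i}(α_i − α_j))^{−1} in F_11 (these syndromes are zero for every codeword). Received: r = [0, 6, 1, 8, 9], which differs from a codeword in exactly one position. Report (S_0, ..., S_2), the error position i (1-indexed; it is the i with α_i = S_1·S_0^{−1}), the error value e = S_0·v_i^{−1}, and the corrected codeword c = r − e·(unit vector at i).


S = (7, 3, 6), error at position 4, error magnitude e = 9, c = [0, 6, 1, 10, 9].

Step 1: column multipliers v_i = (∏_{j≠i}(α_i − α_j))^{−1} mod 11.
  i = 1 (α = 7): (7−4)(7−1)(7−2)(7−8) = 3·6·5·(−1) = −90 ≡ 9, so v_1 = 9^{−1} = 5 (mod 11).
  i = 2 (α = 4): (4−7)(4−1)(4−2)(4−8) = (−3)·3·2·(−4) = 72 ≡ 6, so v_2 = 6^{−1} = 2 (mod 11).
  i = 3 (α = 1): (1−7)(1−4)(1−2)(1−8) = (−6)·(−3)·(−1)·(−7) = 126 ≡ 5, so v_3 = 5^{−1} = 9 (mod 11).
  i = 4 (α = 2): (2−7)(2−4)(2−1)(2−8) = (−5)·(−2)·1·(−6) = −60 ≡ 6, so v_4 = 6^{−1} = 2 (mod 11).
  i = 5 (α = 8): (8−7)(8−4)(8−1)(8−2) = 1·4·7·6 = 168 ≡ 3, so v_5 = 3^{−1} = 4 (mod 11).
  v = [5, 2, 9, 2, 4].
Step 2: syndromes of r = [0, 6, 1, 8, 9] (all sums mod 11).
  S_0 = Σ v_i r_i = 5·0 + 2·6 + 9·1 + 2·8 + 4·9 = 73 ≡ 7.
  S_1 = Σ v_i α_i r_i = 5·7·0 + 2·4·6 + 9·1·1 + 2·2·8 + 4·8·9 = 377 ≡ 3.
  α_i^2 mod 11 = [5, 5, 1, 4, 9].
  S_2 = Σ v_i α_i^2 r_i = 5·5·0 + 2·5·6 + 9·1·1 + 2·4·8 + 4·9·9 = 457 ≡ 6.
  S = (7, 3, 6) ≠ 0, so r is not a codeword (an error is present).
Step 3: locate the error. For a single error e at position i, S_ℓ = v_i·e·α_i^ℓ, so α_err = S_1/S_0.
  S_0^{−1} = 7^{−1} = 8 (mod 11), so α_err = 3·8 = 24 ≡ 2 = α_4. Error position i = 4.
  Consistency check: S_2/S_1 = 6·4 = 24 ≡ 2 = α_err ✓ (single-error assumption holds).
Step 4: error magnitude e = S_0/v_4 = S_0·∏_{j≠4}(α_4 − α_j) = 7·6 = 42 ≡ 9 (mod 11).
Step 5: correct position 4: c_4 = r_4 − e = 8 − 9 ≡ 10 (mod 11). Hence c = [0, 6, 1, 10, 9].
  Check: interpolating c through the α_i gives m(x) = 3 + 9·x (degree < 2) with m(α_i) = c_i for every i, so c is indeed a codeword.


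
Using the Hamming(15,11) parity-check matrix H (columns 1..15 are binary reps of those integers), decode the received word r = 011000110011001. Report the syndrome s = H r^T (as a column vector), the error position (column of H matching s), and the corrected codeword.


s = (0, 1, 1, 0)^T, error position = 6, corrected codeword c = 011001110011001

Compute s = H r^T mod 2 one row at a time:
  s_1 = 1 + 0 + 0 + 1 + 1 + 0 + 0 + 1 = 4 ≡ 0 (mod 2).
  s_2 = 0 + 0 + 0 + 1 + 1 + 0 + 0 + 1 = 3 ≡ 1 (mod 2).
  s_3 = 1 + 1 + 0 + 1 + 0 + 1 + 0 + 1 = 5 ≡ 1 (mod 2).
  s_4 = 0 + 1 + 0 + 1 + 0 + 1 + 0 + 1 = 4 ≡ 0 (mod 2).
s = (0, 1, 1, 0)^T — this equals column 6 of H (binary 0110), so error is at position 6.
Correct: flip bit 6 of r = 011000110011001 to get c = 011001110011001.


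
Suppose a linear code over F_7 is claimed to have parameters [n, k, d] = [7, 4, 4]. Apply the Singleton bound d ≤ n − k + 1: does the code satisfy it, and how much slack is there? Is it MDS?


Singleton RHS = n − k + 1 = 4, slack = 0, bound satisfied, MDS.

Singleton bound: d ≤ n − k + 1.
Here n = 7, k = 4, so n − k + 1 = 4.
Given d = 4, check d ≤ 4: YES.
Slack = (n − k + 1) − d = 0.
The code is MDS (slack = 0).
Description: the claimed parameters are [7, 4, 4]_7; such a code would be MDS (meets Singleton bound).


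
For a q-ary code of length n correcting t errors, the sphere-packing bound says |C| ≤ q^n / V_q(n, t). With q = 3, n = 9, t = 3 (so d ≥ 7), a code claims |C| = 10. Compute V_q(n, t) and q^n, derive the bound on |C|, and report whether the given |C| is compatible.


V_q(n, t) = 835, q^n = 19683, Hamming bound = 23, |C| = 10 ≤ bound (satisfied).

Step 1: Compute V_q(n, t) = Σ_{j=0}^3 C(n, j) (q−1)^j.
  j = 0: C(9,0)·(2)^0 = 1·1 = 1.
  j = 1: C(9,1)·(2)^1 = 9·2 = 18.
  j = 2: C(9,2)·(2)^2 = 36·4 = 144.
  j = 3: C(9,3)·(2)^3 = 84·8 = 672.
  V_q(n, t) = 1 + 18 + 144 + 672 = 835.
Step 2: q^n = 3^9 = 19683.
Step 3: Hamming bound ⌊q^n / V_q(n,t)⌋ = ⌊19683/835⌋ = 23.
Step 4: Compare |C| = 10 to 23: satisfied.
The claimed |C| lies below the Hamming bound.


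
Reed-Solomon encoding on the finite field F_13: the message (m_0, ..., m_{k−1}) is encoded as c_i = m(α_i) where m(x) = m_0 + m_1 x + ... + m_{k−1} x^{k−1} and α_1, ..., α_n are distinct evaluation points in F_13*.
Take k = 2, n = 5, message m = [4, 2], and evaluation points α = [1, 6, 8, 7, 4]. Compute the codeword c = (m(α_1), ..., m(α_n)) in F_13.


c = [6, 3, 7, 5, 12]

Message polynomial: m(x) = 4 + 2·x (mod 13).
For each evaluation point α_i, compute m(α_i) mod 13:
  α_1 = 1: Horner steps 2 → 6, so m(1) = 6.
  α_2 = 6: Horner steps 2 → 3, so m(6) = 3.
  α_3 = 8: Horner steps 2 → 7, so m(8) = 7.
  α_4 = 7: Horner steps 2 → 5, so m(7) = 5.
  α_5 = 4: Horner steps 2 → 12, so m(4) = 12.
Codeword c = [6, 3, 7, 5, 12] ∈ F_13^5.


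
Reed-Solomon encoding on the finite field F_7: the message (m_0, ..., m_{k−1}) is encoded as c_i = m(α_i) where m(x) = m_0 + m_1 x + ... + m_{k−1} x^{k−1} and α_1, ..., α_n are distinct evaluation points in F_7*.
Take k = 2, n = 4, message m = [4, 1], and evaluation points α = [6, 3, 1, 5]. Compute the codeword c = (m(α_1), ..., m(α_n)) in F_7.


c = [3, 0, 5, 2]

Message polynomial: m(x) = 4 + 1·x (mod 7).
For each evaluation point α_i, compute m(α_i) mod 7:
  α_1 = 6: Horner steps 1 → 3, so m(6) = 3.
  α_2 = 3: Horner steps 1 → 0, so m(3) = 0.
  α_3 = 1: Horner steps 1 → 5, so m(1) = 5.
  α_4 = 5: Horner steps 1 → 2, so m(5) = 2.
Codeword c = [3, 0, 5, 2] ∈ F_7^4.


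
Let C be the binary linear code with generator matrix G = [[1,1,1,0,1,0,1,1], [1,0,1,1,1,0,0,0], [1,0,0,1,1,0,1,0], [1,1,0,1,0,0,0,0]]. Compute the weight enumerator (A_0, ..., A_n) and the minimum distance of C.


Weight distribution: A_0 = 1, A_2 = 1, A_3 = 6, A_4 = 5, A_5 = 2, A_6 = 1. Minimum distance d = 2.

Enumerate all 2^4 = 16 messages m ∈ F_2^4.
For each, compute codeword c = mG in F_2^8, then tally its weight.
  m = 0000 → c = 00000000, weight = 0.
  m = 1000 → c = 11101011, weight = 6.
  m = 0100 → c = 10111000, weight = 4.
  m = 1100 → c = 01010011, weight = 4.
  m = 0010 → c = 10011010, weight = 4.
  m = 1010 → c = 01110001, weight = 4.
  m = 0110 → c = 00100010, weight = 2.
  m = 1110 → c = 11001001, weight = 4.
  m = 0001 → c = 11010000, weight = 3.
  m = 1001 → c = 00111011, weight = 5.
  m = 0101 → c = 01101000, weight = 3.
  m = 1101 → c = 10000011, weight = 3.
  m = 0011 → c = 01001010, weight = 3.
  m = 1011 → c = 10100001, weight = 3.
  m = 0111 → c = 11110010, weight = 5.
  m = 1111 → c = 00011001, weight = 3.
Tally weights:
  weight 0: 1 codewords.
  weight 2: 1 codewords.
  weight 3: 6 codewords.
  weight 4: 5 codewords.
  weight 5: 2 codewords.
  weight 6: 1 codewords.
Minimum distance d = smallest w > 0 with A_w > 0 = 2.
Sanity: Σ A_w = 16 = 2^4 = 16 ✓.


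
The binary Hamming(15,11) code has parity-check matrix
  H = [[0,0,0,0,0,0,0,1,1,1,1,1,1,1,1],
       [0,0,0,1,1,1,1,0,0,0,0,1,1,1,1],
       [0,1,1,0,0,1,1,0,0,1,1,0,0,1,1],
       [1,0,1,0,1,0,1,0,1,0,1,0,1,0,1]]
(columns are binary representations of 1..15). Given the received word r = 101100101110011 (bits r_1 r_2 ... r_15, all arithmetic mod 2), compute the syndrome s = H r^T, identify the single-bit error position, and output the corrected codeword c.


s = (1, 0, 0, 0)^T, error position = 8, corrected codeword c = 101100111110011

Compute s = H r^T mod 2 one row at a time:
  s_1 = 0 + 1 + 1 + 1 + 0 + 0 + 1 + 1 = 5 ≡ 1 (mod 2).
  s_2 = 1 + 0 + 0 + 1 + 0 + 0 + 1 + 1 = 4 ≡ 0 (mod 2).
  s_3 = 0 + 1 + 0 + 1 + 1 + 1 + 1 + 1 = 6 ≡ 0 (mod 2).
  s_4 = 1 + 1 + 0 + 1 + 1 + 1 + 0 + 1 = 6 ≡ 0 (mod 2).
s = (1, 0, 0, 0)^T — this equals column 8 of H (binary 1000), so error is at position 8.
Correct: flip bit 8 of r = 101100101110011 to get c = 101100111110011.


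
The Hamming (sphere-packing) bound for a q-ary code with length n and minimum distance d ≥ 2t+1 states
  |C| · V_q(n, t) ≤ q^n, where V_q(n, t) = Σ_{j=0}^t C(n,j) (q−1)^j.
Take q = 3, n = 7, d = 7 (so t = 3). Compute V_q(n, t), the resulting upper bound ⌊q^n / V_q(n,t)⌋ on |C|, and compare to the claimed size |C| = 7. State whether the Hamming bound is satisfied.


V_q(n, t) = 379, q^n = 2187, Hamming bound = 5, |C| = 7 > bound (violated).

Step 1: Compute V_q(n, t) = Σ_{j=0}^3 C(n, j) (q−1)^j.
  j = 0: C(7,0)·(2)^0 = 1·1 = 1.
  j = 1: C(7,1)·(2)^1 = 7·2 = 14.
  j = 2: C(7,2)·(2)^2 = 21·4 = 84.
  j = 3: C(7,3)·(2)^3 = 35·8 = 280.
  V_q(n, t) = 1 + 14 + 84 + 280 = 379.
Step 2: q^n = 3^7 = 2187.
Step 3: Hamming bound ⌊q^n / V_q(n,t)⌋ = ⌊2187/379⌋ = 5.
Step 4: Compare |C| = 7 to 5: violated.
The claimed |C| lies above the Hamming bound, so no 3-ary code of length 7 with d ≥ 7 can have 7 codewords.


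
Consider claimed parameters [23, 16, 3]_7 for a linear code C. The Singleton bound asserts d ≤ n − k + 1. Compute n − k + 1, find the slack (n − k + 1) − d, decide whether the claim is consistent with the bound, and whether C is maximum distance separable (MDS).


Singleton RHS = n − k + 1 = 8, slack = 5, bound satisfied, not MDS.

Singleton bound: d ≤ n − k + 1.
Here n = 23, k = 16, so n − k + 1 = 8.
Given d = 3, check d ≤ 8: YES.
Slack = (n − k + 1) − d = 5.
The code is NOT MDS (slack = 5 > 0).
Description: the claimed parameters are [23, 16, 3]_7; such a code would be non-MDS.


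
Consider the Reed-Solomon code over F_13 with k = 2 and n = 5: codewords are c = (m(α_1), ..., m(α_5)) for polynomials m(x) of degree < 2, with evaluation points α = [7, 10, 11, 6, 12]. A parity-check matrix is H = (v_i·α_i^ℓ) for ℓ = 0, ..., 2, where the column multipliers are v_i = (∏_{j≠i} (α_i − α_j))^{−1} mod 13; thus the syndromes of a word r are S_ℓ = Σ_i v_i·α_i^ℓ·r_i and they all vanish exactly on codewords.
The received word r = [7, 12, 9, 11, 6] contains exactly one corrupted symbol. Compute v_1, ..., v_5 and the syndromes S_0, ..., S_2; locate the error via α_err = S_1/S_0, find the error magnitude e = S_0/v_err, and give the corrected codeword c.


S = (5, 9, 11), error at position 1, error magnitude e = 12, c = [8, 12, 9, 11, 6].

Step 1: column multipliers v_i = (∏_{j≠i}(α_i − α_j))^{−1} mod 13.
  i = 1 (α = 7): (7−10)(7−11)(7−6)(7−12) = (−3)·(−4)·1·(−5) = −60 ≡ 5, so v_1 = 5^{−1} = 8 (mod 13).
  i = 2 (α = 10): (10−7)(10−11)(10−6)(10−12) = 3·(−1)·4·(−2) = 24 ≡ 11, so v_2 = 11^{−1} = 6 (mod 13).
  i = 3 (α = 11): (11−7)(11−10)(11−6)(11−12) = 4·1·5·(−1) = −20 ≡ 6, so v_3 = 6^{−1} = 11 (mod 13).
  i = 4 (α = 6): (6−7)(6−10)(6−11)(6−12) = (−1)·(−4)·(−5)·(−6) = 120 ≡ 3, so v_4 = 3^{−1} = 9 (mod 13).
  i = 5 (α = 12): (12−7)(12−10)(12−11)(12−6) = 5·2·1·6 = 60 ≡ 8, so v_5 = 8^{−1} = 5 (mod 13).
  v = [8, 6, 11, 9, 5].
Step 2: syndromes of r = [7, 12, 9, 11, 6] (all sums mod 13).
  S_0 = Σ v_i r_i = 8·7 + 6·12 + 11·9 + 9·11 + 5·6 = 356 ≡ 5.
  S_1 = Σ v_i α_i r_i = 8·7·7 + 6·10·12 + 11·11·9 + 9·6·11 + 5·12·6 = 3155 ≡ 9.
  α_i^2 mod 13 = [10, 9, 4, 10, 1].
  S_2 = Σ v_i α_i^2 r_i = 8·10·7 + 6·9·12 + 11·4·9 + 9·10·11 + 5·1·6 = 2624 ≡ 11.
  S = (5, 9, 11) ≠ 0, so r is not a codeword (an error is present).
Step 3: locate the error. For a single error e at position i, S_ℓ = v_i·e·α_i^ℓ, so α_err = S_1/S_0.
  S_0^{−1} = 5^{−1} = 8 (mod 13), so α_err = 9·8 = 72 ≡ 7 = α_1. Error position i = 1.
  Consistency check: S_2/S_1 = 11·3 = 33 ≡ 7 = α_err ✓ (single-error assumption holds).
Step 4: error magnitude e = S_0/v_1 = S_0·∏_{j≠1}(α_1 − α_j) = 5·5 = 25 ≡ 12 (mod 13).
Step 5: correct position 1: c_1 = r_1 − e = 7 − 12 ≡ 8 (mod 13). Hence c = [8, 12, 9, 11, 6].
  Check: interpolating c through the α_i gives m(x) = 3 + 10·x (degree < 2) with m(α_i) = c_i for every i, so c is indeed a codeword.


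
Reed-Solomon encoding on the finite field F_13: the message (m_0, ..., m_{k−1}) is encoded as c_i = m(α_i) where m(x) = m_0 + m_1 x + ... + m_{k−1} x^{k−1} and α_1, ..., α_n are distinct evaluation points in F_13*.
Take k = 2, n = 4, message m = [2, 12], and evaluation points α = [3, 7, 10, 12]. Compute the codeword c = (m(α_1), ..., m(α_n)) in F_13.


c = [12, 8, 5, 3]

Message polynomial: m(x) = 2 + 12·x (mod 13).
For each evaluation point α_i, compute m(α_i) mod 13:
  α_1 = 3: Horner steps 12 → 12, so m(3) = 12.
  α_2 = 7: Horner steps 12 → 8, so m(7) = 8.
  α_3 = 10: Horner steps 12 → 5, so m(10) = 5.
  α_4 = 12: Horner steps 12 → 3, so m(12) = 3.
Codeword c = [12, 8, 5, 3] ∈ F_13^4.


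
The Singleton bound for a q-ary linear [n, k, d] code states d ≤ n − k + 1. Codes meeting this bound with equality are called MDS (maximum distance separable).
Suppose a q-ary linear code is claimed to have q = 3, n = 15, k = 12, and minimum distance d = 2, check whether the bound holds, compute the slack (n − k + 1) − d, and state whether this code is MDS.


Singleton RHS = n − k + 1 = 4, slack = 2, bound satisfied, not MDS.

Singleton bound: d ≤ n − k + 1.
Here n = 15, k = 12, so n − k + 1 = 4.
Given d = 2, check d ≤ 4: YES.
Slack = (n − k + 1) − d = 2.
The code is NOT MDS (slack = 2 > 0).
Description: the claimed parameters are [15, 12, 2]_3; such a code would be non-MDS.


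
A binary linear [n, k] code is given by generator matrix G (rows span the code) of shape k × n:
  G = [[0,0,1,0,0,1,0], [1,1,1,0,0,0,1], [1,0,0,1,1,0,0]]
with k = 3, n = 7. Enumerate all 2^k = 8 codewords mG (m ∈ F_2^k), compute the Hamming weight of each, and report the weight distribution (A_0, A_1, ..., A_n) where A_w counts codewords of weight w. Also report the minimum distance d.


Weight distribution: A_0 = 1, A_2 = 1, A_3 = 1, A_4 = 2, A_5 = 3. Minimum distance d = 2.

Enumerate all 2^3 = 8 messages m ∈ F_2^3.
For each, compute codeword c = mG in F_2^7, then tally its weight.
  m = 000 → c = 0000000, weight = 0.
  m = 100 → c = 0010010, weight = 2.
  m = 010 → c = 1110001, weight = 4.
  m = 110 → c = 1100011, weight = 4.
  m = 001 → c = 1001100, weight = 3.
  m = 101 → c = 1011110, weight = 5.
  m = 011 → c = 0111101, weight = 5.
  m = 111 → c = 0101111, weight = 5.
Tally weights:
  weight 0: 1 codewords.
  weight 2: 1 codewords.
  weight 3: 1 codewords.
  weight 4: 2 codewords.
  weight 5: 3 codewords.
Minimum distance d = smallest w > 0 with A_w > 0 = 2.
Sanity: Σ A_w = 8 = 2^3 = 8 ✓.


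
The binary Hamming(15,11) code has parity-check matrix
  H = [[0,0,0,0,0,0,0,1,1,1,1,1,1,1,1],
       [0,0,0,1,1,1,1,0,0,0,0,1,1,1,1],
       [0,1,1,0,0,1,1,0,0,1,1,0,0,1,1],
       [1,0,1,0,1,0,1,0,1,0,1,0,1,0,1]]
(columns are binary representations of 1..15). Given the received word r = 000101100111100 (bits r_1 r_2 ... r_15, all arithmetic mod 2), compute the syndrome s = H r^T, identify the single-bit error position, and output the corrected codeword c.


s = (0, 1, 0, 1)^T, error position = 5, corrected codeword c = 000111100111100

Compute s = H r^T mod 2 one row at a time:
  s_1 = 0 + 0 + 1 + 1 + 1 + 1 + 0 + 0 = 4 ≡ 0 (mod 2).
  s_2 = 1 + 0 + 1 + 1 + 1 + 1 + 0 + 0 = 5 ≡ 1 (mod 2).
  s_3 = 0 + 0 + 1 + 1 + 1 + 1 + 0 + 0 = 4 ≡ 0 (mod 2).
  s_4 = 0 + 0 + 0 + 1 + 0 + 1 + 1 + 0 = 3 ≡ 1 (mod 2).
s = (0, 1, 0, 1)^T — this equals column 5 of H (binary 0101), so error is at position 5.
Correct: flip bit 5 of r = 000101100111100 to get c = 000111100111100.


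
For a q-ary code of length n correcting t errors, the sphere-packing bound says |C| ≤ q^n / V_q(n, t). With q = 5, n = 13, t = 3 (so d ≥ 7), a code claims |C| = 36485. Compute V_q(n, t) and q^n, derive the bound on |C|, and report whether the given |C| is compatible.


V_q(n, t) = 19605, q^n = 1220703125, Hamming bound = 62264, |C| = 36485 ≤ bound (satisfied).

Step 1: Compute V_q(n, t) = Σ_{j=0}^3 C(n, j) (q−1)^j.
  j = 0: C(13,0)·(4)^0 = 1·1 = 1.
  j = 1: C(13,1)·(4)^1 = 13·4 = 52.
  j = 2: C(13,2)·(4)^2 = 78·16 = 1248.
  j = 3: C(13,3)·(4)^3 = 286·64 = 18304.
  V_q(n, t) = 1 + 52 + 1248 + 18304 = 19605.
Step 2: q^n = 5^13 = 1220703125.
Step 3: Hamming bound ⌊q^n / V_q(n,t)⌋ = ⌊1220703125/19605⌋ = 62264.
Step 4: Compare |C| = 36485 to 62264: satisfied.
The claimed |C| lies below the Hamming bound.


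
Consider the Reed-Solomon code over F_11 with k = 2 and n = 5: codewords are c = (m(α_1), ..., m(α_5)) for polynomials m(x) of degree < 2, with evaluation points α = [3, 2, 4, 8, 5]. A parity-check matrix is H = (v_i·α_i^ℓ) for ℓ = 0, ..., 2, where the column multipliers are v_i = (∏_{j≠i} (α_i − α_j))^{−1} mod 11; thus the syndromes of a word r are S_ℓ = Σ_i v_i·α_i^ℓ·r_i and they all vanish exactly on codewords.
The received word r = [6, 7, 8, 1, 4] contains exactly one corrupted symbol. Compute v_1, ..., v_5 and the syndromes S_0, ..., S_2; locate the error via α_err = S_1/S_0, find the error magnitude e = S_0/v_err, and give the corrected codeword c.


S = (10, 7, 6), error at position 3, error magnitude e = 3, c = [6, 7, 5, 1, 4].

Step 1: column multipliers v_i = (∏_{j≠i}(α_i − α_j))^{−1} mod 11.
  i = 1 (α = 3): (3−2)(3−4)(3−8)(3−5) = 1·(−1)·(−5)·(−2) = −10 ≡ 1, so v_1 = 1^{−1} = 1 (mod 11).
  i = 2 (α = 2): (2−3)(2−4)(2−8)(2−5) = (−1)·(−2)·(−6)·(−3) = 36 ≡ 3, so v_2 = 3^{−1} = 4 (mod 11).
  i = 3 (α = 4): (4−3)(4−2)(4−8)(4−5) = 1·2·(−4)·(−1) = 8 ≡ 8, so v_3 = 8^{−1} = 7 (mod 11).
  i = 4 (α = 8): (8−3)(8−2)(8−4)(8−5) = 5·6·4·3 = 360 ≡ 8, so v_4 = 8^{−1} = 7 (mod 11).
  i = 5 (α = 5): (5−3)(5−2)(5−4)(5−8) = 2·3·1·(−3) = −18 ≡ 4, so v_5 = 4^{−1} = 3 (mod 11).
  v = [1, 4, 7, 7, 3].
Step 2: syndromes of r = [6, 7, 8, 1, 4] (all sums mod 11).
  S_0 = Σ v_i r_i = 1·6 + 4·7 + 7·8 + 7·1 + 3·4 = 109 ≡ 10.
  S_1 = Σ v_i α_i r_i = 1·3·6 + 4·2·7 + 7·4·8 + 7·8·1 + 3·5·4 = 414 ≡ 7.
  α_i^2 mod 11 = [9, 4, 5, 9, 3].
  S_2 = Σ v_i α_i^2 r_i = 1·9·6 + 4·4·7 + 7·5·8 + 7·9·1 + 3·3·4 = 545 ≡ 6.
  S = (10, 7, 6) ≠ 0, so r is not a codeword (an error is present).
Step 3: locate the error. For a single error e at position i, S_ℓ = v_i·e·α_i^ℓ, so α_err = S_1/S_0.
  S_0^{−1} = 10^{−1} = 10 (mod 11), so α_err = 7·10 = 70 ≡ 4 = α_3. Error position i = 3.
  Consistency check: S_2/S_1 = 6·8 = 48 ≡ 4 = α_err ✓ (single-error assumption holds).
Step 4: error magnitude e = S_0/v_3 = S_0·∏_{j≠3}(α_3 − α_j) = 10·8 = 80 ≡ 3 (mod 11).
Step 5: correct position 3: c_3 = r_3 − e = 8 − 3 ≡ 5 (mod 11). Hence c = [6, 7, 5, 1, 4].
  Check: interpolating c through the α_i gives m(x) = 9 + 10·x (degree < 2) with m(α_i) = c_i for every i, so c is indeed a codeword.


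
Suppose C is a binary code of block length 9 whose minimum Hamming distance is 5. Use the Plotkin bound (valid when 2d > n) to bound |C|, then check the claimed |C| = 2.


Plotkin bound M ≤ 10; given |C| = 2 ≤ bound (satisfied).

Check applicability: 2d = 10, n = 9.
2d − n = 1 > 0, so Plotkin applies.
Compute d/(2d−n) = 5/1 ≈ 5.0000.
⌊d/(2d−n)⌋ = 5.
Plotkin bound: M ≤ 2·5 = 10.
Given |C| = 2, check: satisfied.
This |C| is below the Plotkin bound.


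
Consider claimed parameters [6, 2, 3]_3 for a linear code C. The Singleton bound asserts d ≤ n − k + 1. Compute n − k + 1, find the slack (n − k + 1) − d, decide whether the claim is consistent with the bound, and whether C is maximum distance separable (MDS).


Singleton RHS = n − k + 1 = 5, slack = 2, bound satisfied, not MDS.

Singleton bound: d ≤ n − k + 1.
Here n = 6, k = 2, so n − k + 1 = 5.
Given d = 3, check d ≤ 5: YES.
Slack = (n − k + 1) − d = 2.
The code is NOT MDS (slack = 2 > 0).
Description: the claimed parameters are [6, 2, 3]_3; such a code would be non-MDS.


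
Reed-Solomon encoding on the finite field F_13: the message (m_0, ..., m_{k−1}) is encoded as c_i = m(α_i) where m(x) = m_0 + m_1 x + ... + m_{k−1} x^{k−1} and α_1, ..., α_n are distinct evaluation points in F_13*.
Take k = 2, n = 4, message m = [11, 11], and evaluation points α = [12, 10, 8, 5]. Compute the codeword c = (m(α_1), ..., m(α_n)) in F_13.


c = [0, 4, 8, 1]

Message polynomial: m(x) = 11 + 11·x (mod 13).
For each evaluation point α_i, compute m(α_i) mod 13:
  α_1 = 12: Horner steps 11 → 0, so m(12) = 0.
  α_2 = 10: Horner steps 11 → 4, so m(10) = 4.
  α_3 = 8: Horner steps 11 → 8, so m(8) = 8.
  α_4 = 5: Horner steps 11 → 1, so m(5) = 1.
Codeword c = [0, 4, 8, 1] ∈ F_13^4.


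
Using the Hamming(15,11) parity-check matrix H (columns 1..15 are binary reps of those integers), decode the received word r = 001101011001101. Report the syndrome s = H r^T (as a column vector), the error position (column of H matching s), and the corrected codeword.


s = (1, 1, 1, 0)^T, error position = 14, corrected codeword c = 001101011001111

Compute s = H r^T mod 2 one row at a time:
  s_1 = 1 + 1 + 0 + 0 + 1 + 1 + 0 + 1 = 5 ≡ 1 (mod 2).
  s_2 = 1 + 0 + 1 + 0 + 1 + 1 + 0 + 1 = 5 ≡ 1 (mod 2).
  s_3 = 0 + 1 + 1 + 0 + 0 + 0 + 0 + 1 = 3 ≡ 1 (mod 2).
  s_4 = 0 + 1 + 0 + 0 + 1 + 0 + 1 + 1 = 4 ≡ 0 (mod 2).
s = (1, 1, 1, 0)^T — this equals column 14 of H (binary 1110), so error is at position 14.
Correct: flip bit 14 of r = 001101011001101 to get c = 001101011001111.


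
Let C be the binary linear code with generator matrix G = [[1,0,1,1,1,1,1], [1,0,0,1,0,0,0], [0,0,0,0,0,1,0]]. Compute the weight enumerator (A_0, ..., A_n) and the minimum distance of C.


Weight distribution: A_0 = 1, A_1 = 1, A_2 = 1, A_3 = 2, A_4 = 1, A_5 = 1, A_6 = 1. Minimum distance d = 1.

Enumerate all 2^3 = 8 messages m ∈ F_2^3.
For each, compute codeword c = mG in F_2^7, then tally its weight.
  m = 000 → c = 0000000, weight = 0.
  m = 100 → c = 1011111, weight = 6.
  m = 010 → c = 1001000, weight = 2.
  m = 110 → c = 0010111, weight = 4.
  m = 001 → c = 0000010, weight = 1.
  m = 101 → c = 1011101, weight = 5.
  m = 011 → c = 1001010, weight = 3.
  m = 111 → c = 0010101, weight = 3.
Tally weights:
  weight 0: 1 codewords.
  weight 1: 1 codewords.
  weight 2: 1 codewords.
  weight 3: 2 codewords.
  weight 4: 1 codewords.
  weight 5: 1 codewords.
  weight 6: 1 codewords.
Minimum distance d = smallest w > 0 with A_w > 0 = 1.
Sanity: Σ A_w = 8 = 2^3 = 8 ✓.


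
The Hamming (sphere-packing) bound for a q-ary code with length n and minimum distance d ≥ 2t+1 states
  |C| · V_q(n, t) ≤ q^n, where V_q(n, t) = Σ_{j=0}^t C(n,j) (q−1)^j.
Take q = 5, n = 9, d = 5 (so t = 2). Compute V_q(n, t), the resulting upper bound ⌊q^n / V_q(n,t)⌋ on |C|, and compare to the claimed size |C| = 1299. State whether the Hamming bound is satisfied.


V_q(n, t) = 613, q^n = 1953125, Hamming bound = 3186, |C| = 1299 ≤ bound (satisfied).

Step 1: Compute V_q(n, t) = Σ_{j=0}^2 C(n, j) (q−1)^j.
  j = 0: C(9,0)·(4)^0 = 1·1 = 1.
  j = 1: C(9,1)·(4)^1 = 9·4 = 36.
  j = 2: C(9,2)·(4)^2 = 36·16 = 576.
  V_q(n, t) = 1 + 36 + 576 = 613.
Step 2: q^n = 5^9 = 1953125.
Step 3: Hamming bound ⌊q^n / V_q(n,t)⌋ = ⌊1953125/613⌋ = 3186.
Step 4: Compare |C| = 1299 to 3186: satisfied.
The claimed |C| lies below the Hamming bound.


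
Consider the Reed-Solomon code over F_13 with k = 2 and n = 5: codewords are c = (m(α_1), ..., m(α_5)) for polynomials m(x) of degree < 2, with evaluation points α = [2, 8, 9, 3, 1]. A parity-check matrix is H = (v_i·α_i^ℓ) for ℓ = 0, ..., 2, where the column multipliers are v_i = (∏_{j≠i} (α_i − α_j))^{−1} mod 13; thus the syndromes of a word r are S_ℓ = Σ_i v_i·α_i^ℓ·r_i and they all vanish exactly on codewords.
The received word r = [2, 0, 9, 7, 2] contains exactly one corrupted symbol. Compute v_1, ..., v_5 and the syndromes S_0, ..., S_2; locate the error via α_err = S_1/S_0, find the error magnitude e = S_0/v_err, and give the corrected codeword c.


S = (3, 6, 12), error at position 1, error magnitude e = 4, c = [11, 0, 9, 7, 2].

Step 1: column multipliers v_i = (∏_{j≠i}(α_i − α_j))^{−1} mod 13.
  i = 1 (α = 2): (2−8)(2−9)(2−3)(2−1) = (−6)·(−7)·(−1)·1 = −42 ≡ 10, so v_1 = 10^{−1} = 4 (mod 13).
  i = 2 (α = 8): (8−2)(8−9)(8−3)(8−1) = 6·(−1)·5·7 = −210 ≡ 11, so v_2 = 11^{−1} = 6 (mod 13).
  i = 3 (α = 9): (9−2)(9−8)(9−3)(9−1) = 7·1·6·8 = 336 ≡ 11, so v_3 = 11^{−1} = 6 (mod 13).
  i = 4 (α = 3): (3−2)(3−8)(3−9)(3−1) = 1·(−5)·(−6)·2 = 60 ≡ 8, so v_4 = 8^{−1} = 5 (mod 13).
  i = 5 (α = 1): (1−2)(1−8)(1−9)(1−3) = (−1)·(−7)·(−8)·(−2) = 112 ≡ 8, so v_5 = 8^{−1} = 5 (mod 13).
  v = [4, 6, 6, 5, 5].
Step 2: syndromes of r = [2, 0, 9, 7, 2] (all sums mod 13).
  S_0 = Σ v_i r_i = 4·2 + 6·0 + 6·9 + 5·7 + 5·2 = 107 ≡ 3.
  S_1 = Σ v_i α_i r_i = 4·2·2 + 6·8·0 + 6·9·9 + 5·3·7 + 5·1·2 = 617 ≡ 6.
  α_i^2 mod 13 = [4, 12, 3, 9, 1].
  S_2 = Σ v_i α_i^2 r_i = 4·4·2 + 6·12·0 + 6·3·9 + 5·9·7 + 5·1·2 = 519 ≡ 12.
  S = (3, 6, 12) ≠ 0, so r is not a codeword (an error is present).
Step 3: locate the error. For a single error e at position i, S_ℓ = v_i·e·α_i^ℓ, so α_err = S_1/S_0.
  S_0^{−1} = 3^{−1} = 9 (mod 13), so α_err = 6·9 = 54 ≡ 2 = α_1. Error position i = 1.
  Consistency check: S_2/S_1 = 12·11 = 132 ≡ 2 = α_err ✓ (single-error assumption holds).
Step 4: error magnitude e = S_0/v_1 = S_0·∏_{j≠1}(α_1 − α_j) = 3·10 = 30 ≡ 4 (mod 13).
Step 5: correct position 1: c_1 = r_1 − e = 2 − 4 ≡ 11 (mod 13). Hence c = [11, 0, 9, 7, 2].
  Check: interpolating c through the α_i gives m(x) = 6 + 9·x (degree < 2) with m(α_i) = c_i for every i, so c is indeed a codeword.


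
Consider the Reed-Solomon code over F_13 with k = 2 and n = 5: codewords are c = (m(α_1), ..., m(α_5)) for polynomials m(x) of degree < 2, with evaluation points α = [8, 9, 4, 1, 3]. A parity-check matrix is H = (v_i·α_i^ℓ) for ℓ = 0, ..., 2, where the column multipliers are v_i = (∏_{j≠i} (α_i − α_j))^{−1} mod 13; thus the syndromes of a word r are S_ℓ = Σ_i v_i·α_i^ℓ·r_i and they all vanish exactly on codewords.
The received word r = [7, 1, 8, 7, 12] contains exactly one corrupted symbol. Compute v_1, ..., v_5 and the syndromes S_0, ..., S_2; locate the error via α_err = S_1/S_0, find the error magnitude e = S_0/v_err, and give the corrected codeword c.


S = (5, 1, 8), error at position 1, error magnitude e = 2, c = [5, 1, 8, 7, 12].

Step 1: column multipliers v_i = (∏_{j≠i}(α_i − α_j))^{−1} mod 13.
  i = 1 (α = 8): (8−9)(8−4)(8−1)(8−3) = (−1)·4·7·5 = −140 ≡ 3, so v_1 = 3^{−1} = 9 (mod 13).
  i = 2 (α = 9): (9−8)(9−4)(9−1)(9−3) = 1·5·8·6 = 240 ≡ 6, so v_2 = 6^{−1} = 11 (mod 13).
  i = 3 (α = 4): (4−8)(4−9)(4−1)(4−3) = (−4)·(−5)·3·1 = 60 ≡ 8, so v_3 = 8^{−1} = 5 (mod 13).
  i = 4 (α = 1): (1−8)(1−9)(1−4)(1−3) = (−7)·(−8)·(−3)·(−2) = 336 ≡ 11, so v_4 = 11^{−1} = 6 (mod 13).
  i = 5 (α = 3): (3−8)(3−9)(3−4)(3−1) = (−5)·(−6)·(−1)·2 = −60 ≡ 5, so v_5 = 5^{−1} = 8 (mod 13).
  v = [9, 11, 5, 6, 8].
Step 2: syndromes of r = [7, 1, 8, 7, 12] (all sums mod 13).
  S_0 = Σ v_i r_i = 9·7 + 11·1 + 5·8 + 6·7 + 8·12 = 252 ≡ 5.
  S_1 = Σ v_i α_i r_i = 9·8·7 + 11·9·1 + 5·4·8 + 6·1·7 + 8·3·12 = 1093 ≡ 1.
  α_i^2 mod 13 = [12, 3, 3, 1, 9].
  S_2 = Σ v_i α_i^2 r_i = 9·12·7 + 11·3·1 + 5·3·8 + 6·1·7 + 8·9·12 = 1815 ≡ 8.
  S = (5, 1, 8) ≠ 0, so r is not a codeword (an error is present).
Step 3: locate the error. For a single error e at position i, S_ℓ = v_i·e·α_i^ℓ, so α_err = S_1/S_0.
  S_0^{−1} = 5^{−1} = 8 (mod 13), so α_err = 1·8 = 8 ≡ 8 = α_1. Error position i = 1.
  Consistency check: S_2/S_1 = 8·1 = 8 ≡ 8 = α_err ✓ (single-error assumption holds).
Step 4: error magnitude e = S_0/v_1 = S_0·∏_{j≠1}(α_1 − α_j) = 5·3 = 15 ≡ 2 (mod 13).
Step 5: correct position 1: c_1 = r_1 − e = 7 − 2 ≡ 5 (mod 13). Hence c = [5, 1, 8, 7, 12].
  Check: interpolating c through the α_i gives m(x) = 11 + 9·x (degree < 2) with m(α_i) = c_i for every i, so c is indeed a codeword.
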